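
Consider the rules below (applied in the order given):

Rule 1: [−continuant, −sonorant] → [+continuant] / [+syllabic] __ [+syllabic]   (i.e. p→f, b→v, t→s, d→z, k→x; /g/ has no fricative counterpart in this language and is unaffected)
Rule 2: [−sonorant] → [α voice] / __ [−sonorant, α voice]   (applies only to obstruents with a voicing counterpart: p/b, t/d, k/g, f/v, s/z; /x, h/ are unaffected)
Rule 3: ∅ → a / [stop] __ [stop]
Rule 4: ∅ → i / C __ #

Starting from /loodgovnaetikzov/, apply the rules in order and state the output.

Rule 1 (intervocalic spirantization): /t/ is a stop between vowels /e/ and /i/, so it spirantizes to the fricative [s]. /loodgovnaetikzov/ → loodgovnaesikzov.
Rule 2 (regressive voicing assimilation): /k/ precedes the voiced obstruent /z/, so it voices to [g] by assimilation. /loodgovnaesikzov/ → loodgovnaesigzov.
Rule 3 (stop-cluster a-epenthesis): /d/ and /g/ form a stop–stop cluster, so [a] is inserted between them. /loodgovnaesigzov/ → loodagovnaesigzov.
Rule 4 (final i-epenthesis): the form ends in the consonant /v/, so [i] is inserted word-finally. /loodagovnaesigzov/ → loodagovnaesigzovi.

loodagovnaesigzovi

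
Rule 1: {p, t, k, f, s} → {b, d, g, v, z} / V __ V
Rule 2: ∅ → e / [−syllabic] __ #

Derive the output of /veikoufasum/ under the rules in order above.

Rule 1 (intervocalic voicing): /k/ is a voiceless obstruent between vowels /i/ and /o/, so it voices to [g]. /f/ is a voiceless obstruent between vowels /u/ and /a/, so it voices to [v]. /s/ is a voiceless obstruent between vowels /a/ and /u/, so it voices to [z]. /veikoufasum/ → veigouvazum.
Rule 2 (final e-epenthesis): the form ends in the consonant /m/, so [e] is inserted word-finally. /veigouvazum/ → veigouvazume.

veigouvazume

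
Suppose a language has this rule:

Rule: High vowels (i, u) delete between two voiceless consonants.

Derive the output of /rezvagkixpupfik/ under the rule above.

rezvagkxppfk

/i/ is a high vowel flanked by voiceless consonants /k/ and /x/, so it deletes.
/u/ is a high vowel flanked by voiceless consonants /p/ and /p/, so it deletes.
/i/ is a high vowel flanked by voiceless consonants /f/ and /k/, so it deletes.
Surface form: [rezvagkxppfk].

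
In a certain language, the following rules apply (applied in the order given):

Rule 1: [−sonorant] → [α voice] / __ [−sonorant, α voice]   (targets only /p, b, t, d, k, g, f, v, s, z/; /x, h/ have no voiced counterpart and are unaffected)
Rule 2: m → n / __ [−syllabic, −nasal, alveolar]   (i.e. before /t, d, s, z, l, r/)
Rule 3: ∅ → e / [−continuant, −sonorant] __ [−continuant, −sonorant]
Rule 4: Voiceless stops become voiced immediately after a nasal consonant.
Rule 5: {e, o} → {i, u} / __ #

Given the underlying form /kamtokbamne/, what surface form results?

kandogebamni

Rule 1 (regressive voicing assimilation): /k/ precedes the voiced obstruent /b/, so it voices to [g] by assimilation. /kamtokbamne/ → kamtogbamne.
Rule 2 (nasal place assimilation): /m/ precedes the alveolar consonant /t/, so it assimilates in place to [n]. /kamtogbamne/ → kantogbamne.
Rule 3 (stop-cluster e-epenthesis): /g/ and /b/ form a stop–stop cluster, so [e] is inserted between them. /kantogbamne/ → kantogebamne.
Rule 4 (post-nasal voicing): /t/ is a voiceless stop immediately after the nasal /n/, so it voices to [d]. /kantogebamne/ → kandogebamne.
Rule 5 (final vowel raising): /e/ is a mid vowel in word-final position, so it raises to [i]. /kandogebamne/ → kandogebamni.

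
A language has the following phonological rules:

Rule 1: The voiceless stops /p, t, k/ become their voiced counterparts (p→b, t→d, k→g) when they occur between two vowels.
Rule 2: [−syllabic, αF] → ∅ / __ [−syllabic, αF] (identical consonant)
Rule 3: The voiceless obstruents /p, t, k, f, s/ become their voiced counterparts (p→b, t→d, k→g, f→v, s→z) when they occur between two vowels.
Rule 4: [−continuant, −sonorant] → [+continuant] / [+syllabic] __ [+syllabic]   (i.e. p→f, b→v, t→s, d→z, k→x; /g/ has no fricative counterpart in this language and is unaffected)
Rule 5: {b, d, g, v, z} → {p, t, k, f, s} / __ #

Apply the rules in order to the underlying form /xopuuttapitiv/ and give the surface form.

Rule 1 (intervocalic voicing): /p/ is a voiceless stop between vowels /o/ and /u/, so it voices to [b]. /p/ is a voiceless stop between vowels /a/ and /i/, so it voices to [b]. /t/ is a voiceless stop between vowels /i/ and /i/, so it voices to [d]. /xopuuttapitiv/ → xobuuttabidiv.
Rule 2 (degemination): /tt/ is a geminate; the first /t/ deletes. /xobuuttabidiv/ → xobuutabidiv.
Rule 3 (intervocalic voicing): /t/ is a voiceless obstruent between vowels /u/ and /a/, so it voices to [d]. /xobuutabidiv/ → xobuudabidiv.
Rule 4 (intervocalic spirantization): /b/ is a stop between vowels /o/ and /u/, so it spirantizes to the fricative [v]. /d/ is a stop between vowels /u/ and /a/, so it spirantizes to the fricative [z]. /b/ is a stop between vowels /a/ and /i/, so it spirantizes to the fricative [v]. /d/ is a stop between vowels /i/ and /i/, so it spirantizes to the fricative [z]. /xobuudabidiv/ → xovuuzaviziv.
Rule 5 (final devoicing): /v/ is a voiced obstruent in word-final position, so it devoices to [f]. /xovuuzaviziv/ → xovuuzavizif.

xovuuzavizif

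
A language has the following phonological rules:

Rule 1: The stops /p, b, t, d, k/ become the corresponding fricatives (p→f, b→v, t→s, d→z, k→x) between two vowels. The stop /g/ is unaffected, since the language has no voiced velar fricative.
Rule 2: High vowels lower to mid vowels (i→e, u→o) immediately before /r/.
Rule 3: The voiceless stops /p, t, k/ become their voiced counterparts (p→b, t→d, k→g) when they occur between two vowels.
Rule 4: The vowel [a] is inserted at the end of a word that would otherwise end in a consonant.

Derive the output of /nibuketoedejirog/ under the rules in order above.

Rule 1 (intervocalic spirantization): /b/ is a stop between vowels /i/ and /u/, so it spirantizes to the fricative [v]. /k/ is a stop between vowels /u/ and /e/, so it spirantizes to the fricative [x]. /t/ is a stop between vowels /e/ and /o/, so it spirantizes to the fricative [s]. /d/ is a stop between vowels /e/ and /e/, so it spirantizes to the fricative [z]. /nibuketoedejirog/ → nivuxesoezejirog.
Rule 2 (pre-rhotic lowering): /i/ is a high vowel immediately before /r/, so it lowers to [e]. /nivuxesoezejirog/ → nivuxesoezejerog.
Rule 3 (intervocalic voicing): no segment meets the environment; /nivuxesoezejerog/ is unchanged.
Rule 4 (final a-epenthesis): the form ends in the consonant /g/, so [a] is inserted word-finally. /nivuxesoezejerog/ → nivuxesoezejeroga.

nivuxesoezejeroga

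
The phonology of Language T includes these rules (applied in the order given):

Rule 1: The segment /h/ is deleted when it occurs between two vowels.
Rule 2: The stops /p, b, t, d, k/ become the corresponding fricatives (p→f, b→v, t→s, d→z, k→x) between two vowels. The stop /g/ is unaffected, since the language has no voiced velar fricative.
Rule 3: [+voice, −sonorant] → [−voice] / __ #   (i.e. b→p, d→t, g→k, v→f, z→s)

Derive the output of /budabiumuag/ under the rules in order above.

Rule 1 (intervocalic h-deletion): no segment meets the environment; /budabiumuag/ is unchanged.
Rule 2 (intervocalic spirantization): /d/ is a stop between vowels /u/ and /a/, so it spirantizes to the fricative [z]. /b/ is a stop between vowels /a/ and /i/, so it spirantizes to the fricative [v]. /budabiumuag/ → buzaviumuag.
Rule 3 (final devoicing): /g/ is a voiced obstruent in word-final position, so it devoices to [k]. /buzaviumuag/ → buzaviumuak.

buzaviumuak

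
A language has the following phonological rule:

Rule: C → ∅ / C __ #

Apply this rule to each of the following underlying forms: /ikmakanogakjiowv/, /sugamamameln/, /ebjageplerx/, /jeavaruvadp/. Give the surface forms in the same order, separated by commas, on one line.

ikmakanogakjiow, sugamamamel, ebjagepler, jeavaruvad

/ikmakanogakjiowv/: /v/ is the second consonant of a word-final cluster /wv/, so it deletes. → [ikmakanogakjiow].
/sugamamameln/: /n/ is the second consonant of a word-final cluster /ln/, so it deletes. → [sugamamamel].
/ebjageplerx/: /x/ is the second consonant of a word-final cluster /rx/, so it deletes. → [ebjagepler].
/jeavaruvadp/: /p/ is the second consonant of a word-final cluster /dp/, so it deletes. → [jeavaruvad].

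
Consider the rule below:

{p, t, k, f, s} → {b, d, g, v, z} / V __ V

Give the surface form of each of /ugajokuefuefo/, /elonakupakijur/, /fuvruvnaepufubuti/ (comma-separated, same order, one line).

ugajoguevuevo, elonagubagijur, fuvruvnaebuvubudi

/ugajokuefuefo/: /k/ is a voiceless obstruent between vowels /o/ and /u/, so it voices to [g]. /f/ is a voiceless obstruent between vowels /e/ and /u/, so it voices to [v]. /f/ is a voiceless obstruent between vowels /e/ and /o/, so it voices to [v]. → [ugajoguevuevo].
/elonakupakijur/: /k/ is a voiceless obstruent between vowels /a/ and /u/, so it voices to [g]. /p/ is a voiceless obstruent between vowels /u/ and /a/, so it voices to [b]. /k/ is a voiceless obstruent between vowels /a/ and /i/, so it voices to [g]. → [elonagubagijur].
/fuvruvnaepufubuti/: /p/ is a voiceless obstruent between vowels /e/ and /u/, so it voices to [b]. /f/ is a voiceless obstruent between vowels /u/ and /u/, so it voices to [v]. /t/ is a voiceless obstruent between vowels /u/ and /i/, so it voices to [d]. → [fuvruvnaebuvubudi].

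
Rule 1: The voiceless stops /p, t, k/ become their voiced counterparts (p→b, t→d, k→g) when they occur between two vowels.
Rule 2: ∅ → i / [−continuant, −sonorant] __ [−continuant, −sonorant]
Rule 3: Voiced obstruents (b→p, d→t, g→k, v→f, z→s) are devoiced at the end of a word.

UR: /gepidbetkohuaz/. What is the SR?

gebidibetikohuas

Rule 1 (intervocalic voicing): /p/ is a voiceless stop between vowels /e/ and /i/, so it voices to [b]. /gepidbetkohuaz/ → gebidbetkohuaz.
Rule 2 (stop-cluster i-epenthesis): /d/ and /b/ form a stop–stop cluster, so [i] is inserted between them. /t/ and /k/ form a stop–stop cluster, so [i] is inserted between them. /gebidbetkohuaz/ → gebidibetikohuaz.
Rule 3 (final devoicing): /z/ is a voiced obstruent in word-final position, so it devoices to [s]. /gebidibetikohuaz/ → gebidibetikohuas.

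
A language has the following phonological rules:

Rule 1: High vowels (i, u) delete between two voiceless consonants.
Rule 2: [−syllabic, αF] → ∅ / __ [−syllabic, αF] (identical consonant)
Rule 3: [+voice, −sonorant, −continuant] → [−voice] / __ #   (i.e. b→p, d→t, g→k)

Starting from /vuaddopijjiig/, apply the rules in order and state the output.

vuadopijiik

Rule 1 (high vowel syncope): no segment meets the environment; /vuaddopijjiig/ is unchanged.
Rule 2 (degemination): /dd/ is a geminate; the first /d/ deletes. /jj/ is a geminate; the first /j/ deletes. /vuaddopijjiig/ → vuadopijiig.
Rule 3 (final devoicing): /g/ is a voiced stop in word-final position, so it devoices to [k]. /vuadopijiig/ → vuadopijiik.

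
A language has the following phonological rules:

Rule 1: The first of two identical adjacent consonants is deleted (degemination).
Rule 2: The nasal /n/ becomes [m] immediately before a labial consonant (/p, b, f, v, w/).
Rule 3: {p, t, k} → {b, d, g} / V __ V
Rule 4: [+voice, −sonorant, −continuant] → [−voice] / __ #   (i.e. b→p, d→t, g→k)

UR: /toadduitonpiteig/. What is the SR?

Rule 1 (degemination): /dd/ is a geminate; the first /d/ deletes. /toadduitonpiteig/ → toaduitonpiteig.
Rule 2 (nasal place assimilation): /n/ precedes the labial consonant /p/, so it assimilates in place to [m]. /toaduitonpiteig/ → toaduitompiteig.
Rule 3 (intervocalic voicing): /t/ is a voiceless stop between vowels /i/ and /o/, so it voices to [d]. /t/ is a voiceless stop between vowels /i/ and /e/, so it voices to [d]. /toaduitompiteig/ → toaduidompideig.
Rule 4 (final devoicing): /g/ is a voiced stop in word-final position, so it devoices to [k]. /toaduidompideig/ → toaduidompideik.

toaduidompideik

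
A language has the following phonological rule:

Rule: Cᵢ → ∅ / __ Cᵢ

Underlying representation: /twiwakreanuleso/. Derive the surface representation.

No segment of /twiwakreanuleso/ meets the structural description of the rule, so the form surfaces unchanged.

twiwakreanuleso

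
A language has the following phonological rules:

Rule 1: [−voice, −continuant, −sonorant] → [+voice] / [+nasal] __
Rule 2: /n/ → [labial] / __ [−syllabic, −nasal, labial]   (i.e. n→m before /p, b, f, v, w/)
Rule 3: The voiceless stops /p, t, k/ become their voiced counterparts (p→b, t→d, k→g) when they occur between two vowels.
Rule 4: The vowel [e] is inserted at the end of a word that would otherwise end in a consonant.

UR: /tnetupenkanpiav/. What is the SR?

tnedubengambiave

Rule 1 (post-nasal voicing): /k/ is a voiceless stop immediately after the nasal /n/, so it voices to [g]. /p/ is a voiceless stop immediately after the nasal /n/, so it voices to [b]. /tnetupenkanpiav/ → tnetupenganbiav.
Rule 2 (nasal place assimilation): /n/ precedes the labial consonant /b/, so it assimilates in place to [m]. /tnetupenganbiav/ → tnetupengambiav.
Rule 3 (intervocalic voicing): /t/ is a voiceless stop between vowels /e/ and /u/, so it voices to [d]. /p/ is a voiceless stop between vowels /u/ and /e/, so it voices to [b]. /tnetupengambiav/ → tnedubengambiav.
Rule 4 (final e-epenthesis): the form ends in the consonant /v/, so [e] is inserted word-finally. /tnedubengambiav/ → tnedubengambiave.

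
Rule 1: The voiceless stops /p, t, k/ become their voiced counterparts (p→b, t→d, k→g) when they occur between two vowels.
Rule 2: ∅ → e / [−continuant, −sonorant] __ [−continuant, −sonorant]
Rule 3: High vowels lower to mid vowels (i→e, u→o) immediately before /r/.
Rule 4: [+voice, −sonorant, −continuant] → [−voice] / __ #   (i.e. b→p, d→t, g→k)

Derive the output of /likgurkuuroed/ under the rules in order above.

Rule 1 (intervocalic voicing): no segment meets the environment; /likgurkuuroed/ is unchanged.
Rule 2 (stop-cluster e-epenthesis): /k/ and /g/ form a stop–stop cluster, so [e] is inserted between them. /likgurkuuroed/ → likegurkuuroed.
Rule 3 (pre-rhotic lowering): /u/ is a high vowel immediately before /r/, so it lowers to [o]. /u/ is a high vowel immediately before /r/, so it lowers to [o]. /likegurkuuroed/ → likegorkuoroed.
Rule 4 (final devoicing): /d/ is a voiced stop in word-final position, so it devoices to [t]. /likegorkuoroed/ → likegorkuoroet.

likegorkuoroet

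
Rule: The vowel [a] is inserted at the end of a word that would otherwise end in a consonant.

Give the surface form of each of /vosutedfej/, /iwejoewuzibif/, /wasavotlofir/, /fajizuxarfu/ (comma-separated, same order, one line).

/vosutedfej/: the form ends in the consonant /j/, so [a] is inserted word-finally. → [vosutedfeja].
/iwejoewuzibif/: the form ends in the consonant /f/, so [a] is inserted word-finally. → [iwejoewuzibifa].
/wasavotlofir/: the form ends in the consonant /r/, so [a] is inserted word-finally. → [wasavotlofira].
/fajizuxarfu/: the rule's environment is not met; surfaces unchanged as [fajizuxarfu].

vosutedfeja, iwejoewuzibifa, wasavotlofira, fajizuxarfu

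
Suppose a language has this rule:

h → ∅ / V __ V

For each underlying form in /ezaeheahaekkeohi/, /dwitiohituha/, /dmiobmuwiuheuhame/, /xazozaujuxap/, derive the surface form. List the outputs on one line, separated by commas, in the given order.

/ezaeheahaekkeohi/: /h/ occurs between vowels /e/ and /e/, so it deletes. /h/ occurs between vowels /a/ and /a/, so it deletes. /h/ occurs between vowels /o/ and /i/, so it deletes. → [ezaeeaaekkeoi].
/dwitiohituha/: /h/ occurs between vowels /o/ and /i/, so it deletes. /h/ occurs between vowels /u/ and /a/, so it deletes. → [dwitioitua].
/dmiobmuwiuheuhame/: /h/ occurs between vowels /u/ and /e/, so it deletes. /h/ occurs between vowels /u/ and /a/, so it deletes. → [dmiobmuwiueuame].
/xazozaujuxap/: the rule's environment is not met; surfaces unchanged as [xazozaujuxap].

ezaeeaaekkeoi, dwitioitua, dmiobmuwiueuame, xazozaujuxap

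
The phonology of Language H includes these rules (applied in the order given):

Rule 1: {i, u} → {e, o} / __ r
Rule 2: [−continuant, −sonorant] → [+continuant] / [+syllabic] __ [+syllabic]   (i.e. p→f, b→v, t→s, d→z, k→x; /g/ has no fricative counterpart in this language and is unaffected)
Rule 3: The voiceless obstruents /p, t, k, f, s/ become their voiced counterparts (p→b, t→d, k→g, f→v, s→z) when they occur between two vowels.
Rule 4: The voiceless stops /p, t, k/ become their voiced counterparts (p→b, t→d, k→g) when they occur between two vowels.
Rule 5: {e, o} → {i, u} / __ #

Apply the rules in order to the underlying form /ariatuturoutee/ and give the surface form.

ariazuzorouzei

Rule 1 (pre-rhotic lowering): /u/ is a high vowel immediately before /r/, so it lowers to [o]. /ariatuturoutee/ → ariatutoroutee.
Rule 2 (intervocalic spirantization): /t/ is a stop between vowels /a/ and /u/, so it spirantizes to the fricative [s]. /t/ is a stop between vowels /u/ and /o/, so it spirantizes to the fricative [s]. /t/ is a stop between vowels /u/ and /e/, so it spirantizes to the fricative [s]. /ariatutoroutee/ → ariasusorousee.
Rule 3 (intervocalic voicing): /s/ is a voiceless obstruent between vowels /a/ and /u/, so it voices to [z]. /s/ is a voiceless obstruent between vowels /u/ and /o/, so it voices to [z]. /s/ is a voiceless obstruent between vowels /u/ and /e/, so it voices to [z]. /ariasusorousee/ → ariazuzorouzee.
Rule 4 (intervocalic voicing): no segment meets the environment; /ariazuzorouzee/ is unchanged.
Rule 5 (final vowel raising): /e/ is a mid vowel in word-final position, so it raises to [i]. /ariazuzorouzee/ → ariazuzorouzei.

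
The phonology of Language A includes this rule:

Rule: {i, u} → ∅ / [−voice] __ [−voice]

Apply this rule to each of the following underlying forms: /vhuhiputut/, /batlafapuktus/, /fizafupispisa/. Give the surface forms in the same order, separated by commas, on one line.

/vhuhiputut/: /u/ is a high vowel flanked by voiceless consonants /h/ and /h/, so it deletes. /i/ is a high vowel flanked by voiceless consonants /h/ and /p/, so it deletes. /u/ is a high vowel flanked by voiceless consonants /p/ and /t/, so it deletes. /u/ is a high vowel flanked by voiceless consonants /t/ and /t/, so it deletes. → [vhhptt].
/batlafapuktus/: /u/ is a high vowel flanked by voiceless consonants /p/ and /k/, so it deletes. /u/ is a high vowel flanked by voiceless consonants /t/ and /s/, so it deletes. → [batlafapkts].
/fizafupispisa/: /u/ is a high vowel flanked by voiceless consonants /f/ and /p/, so it deletes. /i/ is a high vowel flanked by voiceless consonants /p/ and /s/, so it deletes. /i/ is a high vowel flanked by voiceless consonants /p/ and /s/, so it deletes. → [fizafpspsa].

vhhptt, batlafapkts, fizafpspsa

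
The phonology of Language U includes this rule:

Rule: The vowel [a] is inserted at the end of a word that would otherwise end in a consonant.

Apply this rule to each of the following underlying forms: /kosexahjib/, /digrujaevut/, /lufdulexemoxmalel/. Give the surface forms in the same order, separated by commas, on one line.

kosexahjiba, digrujaevuta, lufdulexemoxmalela

/kosexahjib/: the form ends in the consonant /b/, so [a] is inserted word-finally. → [kosexahjiba].
/digrujaevut/: the form ends in the consonant /t/, so [a] is inserted word-finally. → [digrujaevuta].
/lufdulexemoxmalel/: the form ends in the consonant /l/, so [a] is inserted word-finally. → [lufdulexemoxmalela].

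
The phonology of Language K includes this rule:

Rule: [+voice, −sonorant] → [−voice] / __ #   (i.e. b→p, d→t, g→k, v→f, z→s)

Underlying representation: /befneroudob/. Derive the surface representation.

befneroudop

Scanning /befneroudob/: /b/ at position 1 is not in the conditioning environment; /d/ at position 9 is not in the conditioning environment; /b/ is a voiced obstruent in word-final position, so it devoices to [p].
Result: [befneroudop].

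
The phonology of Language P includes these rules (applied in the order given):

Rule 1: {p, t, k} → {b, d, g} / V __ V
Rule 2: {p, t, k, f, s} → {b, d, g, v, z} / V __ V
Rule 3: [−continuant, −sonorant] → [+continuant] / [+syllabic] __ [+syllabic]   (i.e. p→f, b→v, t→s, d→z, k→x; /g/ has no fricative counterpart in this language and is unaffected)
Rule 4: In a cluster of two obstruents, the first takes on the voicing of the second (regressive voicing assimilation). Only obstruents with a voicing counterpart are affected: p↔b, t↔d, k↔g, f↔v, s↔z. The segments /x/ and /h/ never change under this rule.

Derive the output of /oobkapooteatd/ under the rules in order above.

Rule 1 (intervocalic voicing): /p/ is a voiceless stop between vowels /a/ and /o/, so it voices to [b]. /t/ is a voiceless stop between vowels /o/ and /e/, so it voices to [d]. /oobkapooteatd/ → oobkaboodeatd.
Rule 2 (intervocalic voicing): no segment meets the environment; /oobkaboodeatd/ is unchanged.
Rule 3 (intervocalic spirantization): /b/ is a stop between vowels /a/ and /o/, so it spirantizes to the fricative [v]. /d/ is a stop between vowels /o/ and /e/, so it spirantizes to the fricative [z]. /oobkaboodeatd/ → oobkavoozeatd.
Rule 4 (regressive voicing assimilation): /b/ precedes the voiceless obstruent /k/, so it devoices to [p] by assimilation. /t/ precedes the voiced obstruent /d/, so it voices to [d] by assimilation. /oobkavoozeatd/ → oopkavoozeadd.

oopkavoozeadd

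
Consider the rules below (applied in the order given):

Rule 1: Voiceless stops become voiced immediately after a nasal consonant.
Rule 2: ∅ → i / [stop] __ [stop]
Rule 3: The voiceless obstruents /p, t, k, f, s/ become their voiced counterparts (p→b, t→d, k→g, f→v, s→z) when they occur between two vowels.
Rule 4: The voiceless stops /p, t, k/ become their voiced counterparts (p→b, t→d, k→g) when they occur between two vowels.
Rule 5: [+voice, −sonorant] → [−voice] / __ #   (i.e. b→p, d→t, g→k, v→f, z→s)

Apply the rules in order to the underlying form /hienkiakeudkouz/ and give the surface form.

Rule 1 (post-nasal voicing): /k/ is a voiceless stop immediately after the nasal /n/, so it voices to [g]. /hienkiakeudkouz/ → hiengiakeudkouz.
Rule 2 (stop-cluster i-epenthesis): /d/ and /k/ form a stop–stop cluster, so [i] is inserted between them. /hiengiakeudkouz/ → hiengiakeudikouz.
Rule 3 (intervocalic voicing): /k/ is a voiceless obstruent between vowels /a/ and /e/, so it voices to [g]. /k/ is a voiceless obstruent between vowels /i/ and /o/, so it voices to [g]. /hiengiakeudikouz/ → hiengiageudigouz.
Rule 4 (intervocalic voicing): no segment meets the environment; /hiengiageudigouz/ is unchanged.
Rule 5 (final devoicing): /z/ is a voiced obstruent in word-final position, so it devoices to [s]. /hiengiageudigouz/ → hiengiageudigous.

hiengiageudigous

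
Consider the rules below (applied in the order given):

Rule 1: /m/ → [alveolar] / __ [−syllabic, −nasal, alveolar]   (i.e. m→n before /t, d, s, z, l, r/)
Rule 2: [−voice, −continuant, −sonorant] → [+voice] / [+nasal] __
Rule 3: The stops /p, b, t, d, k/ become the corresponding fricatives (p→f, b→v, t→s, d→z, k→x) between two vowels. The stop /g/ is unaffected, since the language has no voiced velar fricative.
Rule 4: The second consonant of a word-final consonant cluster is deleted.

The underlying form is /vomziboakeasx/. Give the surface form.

vonzivoaxeas

Rule 1 (nasal place assimilation): /m/ precedes the alveolar consonant /z/, so it assimilates in place to [n]. /vomziboakeasx/ → vonziboakeasx.
Rule 2 (post-nasal voicing): no segment meets the environment; /vonziboakeasx/ is unchanged.
Rule 3 (intervocalic spirantization): /b/ is a stop between vowels /i/ and /o/, so it spirantizes to the fricative [v]. /k/ is a stop between vowels /a/ and /e/, so it spirantizes to the fricative [x]. /vonziboakeasx/ → vonzivoaxeasx.
Rule 4 (final cluster simplification): /x/ is the second consonant of a word-final cluster /sx/, so it deletes. /vonzivoaxeasx/ → vonzivoaxeas.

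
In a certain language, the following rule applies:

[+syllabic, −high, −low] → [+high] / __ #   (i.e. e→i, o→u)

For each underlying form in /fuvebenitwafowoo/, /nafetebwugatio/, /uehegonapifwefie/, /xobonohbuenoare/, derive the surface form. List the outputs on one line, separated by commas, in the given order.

fuvebenitwafowou, nafetebwugatiu, uehegonapifwefii, xobonohbuenoari

/fuvebenitwafowoo/: /o/ is a mid vowel in word-final position, so it raises to [u]. → [fuvebenitwafowou].
/nafetebwugatio/: /o/ is a mid vowel in word-final position, so it raises to [u]. → [nafetebwugatiu].
/uehegonapifwefie/: /e/ is a mid vowel in word-final position, so it raises to [i]. → [uehegonapifwefii].
/xobonohbuenoare/: /e/ is a mid vowel in word-final position, so it raises to [i]. → [xobonohbuenoari].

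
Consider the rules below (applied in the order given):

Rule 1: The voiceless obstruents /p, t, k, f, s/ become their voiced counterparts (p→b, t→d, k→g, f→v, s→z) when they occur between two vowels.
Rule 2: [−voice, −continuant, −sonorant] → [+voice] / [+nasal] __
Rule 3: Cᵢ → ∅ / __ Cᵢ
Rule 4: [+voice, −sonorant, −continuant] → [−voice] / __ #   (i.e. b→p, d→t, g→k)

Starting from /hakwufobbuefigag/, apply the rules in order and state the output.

Rule 1 (intervocalic voicing): /f/ is a voiceless obstruent between vowels /u/ and /o/, so it voices to [v]. /f/ is a voiceless obstruent between vowels /e/ and /i/, so it voices to [v]. /hakwufobbuefigag/ → hakwuvobbuevigag.
Rule 2 (post-nasal voicing): no segment meets the environment; /hakwuvobbuevigag/ is unchanged.
Rule 3 (degemination): /bb/ is a geminate; the first /b/ deletes. /hakwuvobbuevigag/ → hakwuvobuevigag.
Rule 4 (final devoicing): /g/ is a voiced stop in word-final position, so it devoices to [k]. /hakwuvobuevigag/ → hakwuvobuevigak.

hakwuvobuevigak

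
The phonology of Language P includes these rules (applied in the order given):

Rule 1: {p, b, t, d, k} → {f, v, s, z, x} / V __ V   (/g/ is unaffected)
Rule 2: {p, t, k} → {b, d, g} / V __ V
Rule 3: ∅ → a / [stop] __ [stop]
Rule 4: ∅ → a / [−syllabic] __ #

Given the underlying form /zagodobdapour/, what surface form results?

zagozobadafoura

Rule 1 (intervocalic spirantization): /d/ is a stop between vowels /o/ and /o/, so it spirantizes to the fricative [z]. /p/ is a stop between vowels /a/ and /o/, so it spirantizes to the fricative [f]. /zagodobdapour/ → zagozobdafour.
Rule 2 (intervocalic voicing): no segment meets the environment; /zagozobdafour/ is unchanged.
Rule 3 (stop-cluster a-epenthesis): /b/ and /d/ form a stop–stop cluster, so [a] is inserted between them. /zagozobdafour/ → zagozobadafour.
Rule 4 (final a-epenthesis): the form ends in the consonant /r/, so [a] is inserted word-finally. /zagozobadafour/ → zagozobadafoura.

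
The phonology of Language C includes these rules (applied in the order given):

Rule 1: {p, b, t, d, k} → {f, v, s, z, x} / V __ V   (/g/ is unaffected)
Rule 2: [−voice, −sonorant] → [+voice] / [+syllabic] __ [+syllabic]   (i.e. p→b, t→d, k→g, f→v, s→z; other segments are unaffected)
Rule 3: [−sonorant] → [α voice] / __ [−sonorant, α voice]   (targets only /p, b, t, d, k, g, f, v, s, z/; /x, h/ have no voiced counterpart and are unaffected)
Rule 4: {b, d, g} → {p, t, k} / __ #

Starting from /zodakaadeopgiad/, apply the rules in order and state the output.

Rule 1 (intervocalic spirantization): /d/ is a stop between vowels /o/ and /a/, so it spirantizes to the fricative [z]. /k/ is a stop between vowels /a/ and /a/, so it spirantizes to the fricative [x]. /d/ is a stop between vowels /a/ and /e/, so it spirantizes to the fricative [z]. /zodakaadeopgiad/ → zozaxaazeopgiad.
Rule 2 (intervocalic voicing): no segment meets the environment; /zozaxaazeopgiad/ is unchanged.
Rule 3 (regressive voicing assimilation): /p/ precedes the voiced obstruent /g/, so it voices to [b] by assimilation. /zozaxaazeopgiad/ → zozaxaazeobgiad.
Rule 4 (final devoicing): /d/ is a voiced stop in word-final position, so it devoices to [t]. /zozaxaazeobgiad/ → zozaxaazeobgiat.

zozaxaazeobgiat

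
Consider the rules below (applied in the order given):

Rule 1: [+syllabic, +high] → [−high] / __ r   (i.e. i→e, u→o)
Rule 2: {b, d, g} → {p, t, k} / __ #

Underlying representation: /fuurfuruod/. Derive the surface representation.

Rule 1 (pre-rhotic lowering): /u/ is a high vowel immediately before /r/, so it lowers to [o]. /u/ is a high vowel immediately before /r/, so it lowers to [o]. /fuurfuruod/ → fuorforuod.
Rule 2 (final devoicing): /d/ is a voiced stop in word-final position, so it devoices to [t]. /fuorforuod/ → fuorforuot.

fuorforuot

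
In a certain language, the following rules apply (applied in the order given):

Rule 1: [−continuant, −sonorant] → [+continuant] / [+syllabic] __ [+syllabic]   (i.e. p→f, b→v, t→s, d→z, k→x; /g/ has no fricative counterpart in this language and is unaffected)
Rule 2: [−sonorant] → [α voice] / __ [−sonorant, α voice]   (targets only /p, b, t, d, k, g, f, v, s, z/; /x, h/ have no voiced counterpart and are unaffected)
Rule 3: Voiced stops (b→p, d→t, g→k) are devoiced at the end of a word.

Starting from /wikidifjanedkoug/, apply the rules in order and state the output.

Rule 1 (intervocalic spirantization): /k/ is a stop between vowels /i/ and /i/, so it spirantizes to the fricative [x]. /d/ is a stop between vowels /i/ and /i/, so it spirantizes to the fricative [z]. /wikidifjanedkoug/ → wixizifjanedkoug.
Rule 2 (regressive voicing assimilation): /d/ precedes the voiceless obstruent /k/, so it devoices to [t] by assimilation. /wixizifjanedkoug/ → wixizifjanetkoug.
Rule 3 (final devoicing): /g/ is a voiced stop in word-final position, so it devoices to [k]. /wixizifjanetkoug/ → wixizifjanetkouk.

wixizifjanetkouk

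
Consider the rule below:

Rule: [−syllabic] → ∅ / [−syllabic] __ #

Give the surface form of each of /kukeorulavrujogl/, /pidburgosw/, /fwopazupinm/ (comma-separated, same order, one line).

/kukeorulavrujogl/: /l/ is the second consonant of a word-final cluster /gl/, so it deletes. → [kukeorulavrujog].
/pidburgosw/: /w/ is the second consonant of a word-final cluster /sw/, so it deletes. → [pidburgos].
/fwopazupinm/: /m/ is the second consonant of a word-final cluster /nm/, so it deletes. → [fwopazupin].

kukeorulavrujog, pidburgos, fwopazupin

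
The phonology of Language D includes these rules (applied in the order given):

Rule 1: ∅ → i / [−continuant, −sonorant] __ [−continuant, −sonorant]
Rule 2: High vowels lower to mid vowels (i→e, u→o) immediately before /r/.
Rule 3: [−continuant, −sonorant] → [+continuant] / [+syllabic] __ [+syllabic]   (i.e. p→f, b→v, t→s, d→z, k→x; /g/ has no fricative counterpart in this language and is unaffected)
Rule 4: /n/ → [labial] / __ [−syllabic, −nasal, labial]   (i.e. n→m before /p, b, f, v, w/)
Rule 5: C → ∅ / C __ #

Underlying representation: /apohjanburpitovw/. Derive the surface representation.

Rule 1 (stop-cluster i-epenthesis): no segment meets the environment; /apohjanburpitovw/ is unchanged.
Rule 2 (pre-rhotic lowering): /u/ is a high vowel immediately before /r/, so it lowers to [o]. /apohjanburpitovw/ → apohjanborpitovw.
Rule 3 (intervocalic spirantization): /p/ is a stop between vowels /a/ and /o/, so it spirantizes to the fricative [f]. /t/ is a stop between vowels /i/ and /o/, so it spirantizes to the fricative [s]. /apohjanborpitovw/ → afohjanborpisovw.
Rule 4 (nasal place assimilation): /n/ precedes the labial consonant /b/, so it assimilates in place to [m]. /afohjanborpisovw/ → afohjamborpisovw.
Rule 5 (final cluster simplification): /w/ is the second consonant of a word-final cluster /vw/, so it deletes. /afohjamborpisovw/ → afohjamborpisov.

afohjamborpisov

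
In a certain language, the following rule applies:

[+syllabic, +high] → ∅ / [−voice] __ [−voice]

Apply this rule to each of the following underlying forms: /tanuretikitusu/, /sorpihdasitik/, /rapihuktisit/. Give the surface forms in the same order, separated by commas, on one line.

tanuretktsu, sorphdastk, raphktst

/tanuretikitusu/: /i/ is a high vowel flanked by voiceless consonants /t/ and /k/, so it deletes. /i/ is a high vowel flanked by voiceless consonants /k/ and /t/, so it deletes. /u/ is a high vowel flanked by voiceless consonants /t/ and /s/, so it deletes. → [tanuretktsu].
/sorpihdasitik/: /i/ is a high vowel flanked by voiceless consonants /p/ and /h/, so it deletes. /i/ is a high vowel flanked by voiceless consonants /s/ and /t/, so it deletes. /i/ is a high vowel flanked by voiceless consonants /t/ and /k/, so it deletes. → [sorphdastk].
/rapihuktisit/: /i/ is a high vowel flanked by voiceless consonants /p/ and /h/, so it deletes. /u/ is a high vowel flanked by voiceless consonants /h/ and /k/, so it deletes. /i/ is a high vowel flanked by voiceless consonants /t/ and /s/, so it deletes. /i/ is a high vowel flanked by voiceless consonants /s/ and /t/, so it deletes. → [raphktst].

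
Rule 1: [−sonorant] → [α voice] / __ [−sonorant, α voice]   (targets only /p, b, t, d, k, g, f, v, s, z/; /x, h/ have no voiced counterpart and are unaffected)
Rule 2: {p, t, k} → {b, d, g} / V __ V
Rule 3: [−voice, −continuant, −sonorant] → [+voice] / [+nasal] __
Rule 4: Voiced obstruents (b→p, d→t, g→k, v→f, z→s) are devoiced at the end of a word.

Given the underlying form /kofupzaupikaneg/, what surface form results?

Rule 1 (regressive voicing assimilation): /p/ precedes the voiced obstruent /z/, so it voices to [b] by assimilation. /kofupzaupikaneg/ → kofubzaupikaneg.
Rule 2 (intervocalic voicing): /p/ is a voiceless stop between vowels /u/ and /i/, so it voices to [b]. /k/ is a voiceless stop between vowels /i/ and /a/, so it voices to [g]. /kofubzaupikaneg/ → kofubzaubiganeg.
Rule 3 (post-nasal voicing): no segment meets the environment; /kofubzaubiganeg/ is unchanged.
Rule 4 (final devoicing): /g/ is a voiced obstruent in word-final position, so it devoices to [k]. /kofubzaubiganeg/ → kofubzaubiganek.

kofubzaubiganek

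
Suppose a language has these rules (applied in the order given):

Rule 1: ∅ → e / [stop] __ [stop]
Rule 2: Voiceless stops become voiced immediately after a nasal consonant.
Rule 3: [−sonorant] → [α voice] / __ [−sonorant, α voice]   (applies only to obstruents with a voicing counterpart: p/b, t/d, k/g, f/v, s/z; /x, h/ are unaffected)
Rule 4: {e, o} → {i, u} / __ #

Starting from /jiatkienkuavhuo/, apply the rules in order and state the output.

Rule 1 (stop-cluster e-epenthesis): /t/ and /k/ form a stop–stop cluster, so [e] is inserted between them. /jiatkienkuavhuo/ → jiatekienkuavhuo.
Rule 2 (post-nasal voicing): /k/ is a voiceless stop immediately after the nasal /n/, so it voices to [g]. /jiatekienkuavhuo/ → jiatekienguavhuo.
Rule 3 (regressive voicing assimilation): /v/ precedes the voiceless obstruent /h/, so it devoices to [f] by assimilation. /jiatekienguavhuo/ → jiatekienguafhuo.
Rule 4 (final vowel raising): /o/ is a mid vowel in word-final position, so it raises to [u]. /jiatekienguafhuo/ → jiatekienguafhuu.

jiatekienguafhuu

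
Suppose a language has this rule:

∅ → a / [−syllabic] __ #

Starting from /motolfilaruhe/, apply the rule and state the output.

motolfilaruhe

No segment of /motolfilaruhe/ meets the structural description of the rule, so the form surfaces unchanged.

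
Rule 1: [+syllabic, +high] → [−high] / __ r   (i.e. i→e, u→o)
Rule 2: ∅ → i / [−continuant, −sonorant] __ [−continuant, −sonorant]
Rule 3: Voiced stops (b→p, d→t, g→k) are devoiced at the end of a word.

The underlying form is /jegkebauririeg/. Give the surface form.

jegikebaoreriek

Rule 1 (pre-rhotic lowering): /u/ is a high vowel immediately before /r/, so it lowers to [o]. /i/ is a high vowel immediately before /r/, so it lowers to [e]. /jegkebauririeg/ → jegkebaorerieg.
Rule 2 (stop-cluster i-epenthesis): /g/ and /k/ form a stop–stop cluster, so [i] is inserted between them. /jegkebaorerieg/ → jegikebaorerieg.
Rule 3 (final devoicing): /g/ is a voiced stop in word-final position, so it devoices to [k]. /jegikebaorerieg/ → jegikebaoreriek.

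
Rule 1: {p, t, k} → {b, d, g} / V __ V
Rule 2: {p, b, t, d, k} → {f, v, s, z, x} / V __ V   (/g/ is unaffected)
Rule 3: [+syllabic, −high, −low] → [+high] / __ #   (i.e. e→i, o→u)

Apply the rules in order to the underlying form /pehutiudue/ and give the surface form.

pehuziuzui

Rule 1 (intervocalic voicing): /t/ is a voiceless stop between vowels /u/ and /i/, so it voices to [d]. /pehutiudue/ → pehudiudue.
Rule 2 (intervocalic spirantization): /d/ is a stop between vowels /u/ and /i/, so it spirantizes to the fricative [z]. /d/ is a stop between vowels /u/ and /u/, so it spirantizes to the fricative [z]. /pehudiudue/ → pehuziuzue.
Rule 3 (final vowel raising): /e/ is a mid vowel in word-final position, so it raises to [i]. /pehuziuzue/ → pehuziuzui.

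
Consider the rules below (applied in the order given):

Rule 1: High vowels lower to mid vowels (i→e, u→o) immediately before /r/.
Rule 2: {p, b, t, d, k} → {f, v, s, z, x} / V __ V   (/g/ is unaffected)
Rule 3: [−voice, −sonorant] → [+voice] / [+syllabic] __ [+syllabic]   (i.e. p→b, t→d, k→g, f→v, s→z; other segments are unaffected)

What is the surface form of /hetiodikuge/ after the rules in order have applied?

heziozixuge

Rule 1 (pre-rhotic lowering): no segment meets the environment; /hetiodikuge/ is unchanged.
Rule 2 (intervocalic spirantization): /t/ is a stop between vowels /e/ and /i/, so it spirantizes to the fricative [s]. /d/ is a stop between vowels /o/ and /i/, so it spirantizes to the fricative [z]. /k/ is a stop between vowels /i/ and /u/, so it spirantizes to the fricative [x]. /hetiodikuge/ → hesiozixuge.
Rule 3 (intervocalic voicing): /s/ is a voiceless obstruent between vowels /e/ and /i/, so it voices to [z]. /hesiozixuge/ → heziozixuge.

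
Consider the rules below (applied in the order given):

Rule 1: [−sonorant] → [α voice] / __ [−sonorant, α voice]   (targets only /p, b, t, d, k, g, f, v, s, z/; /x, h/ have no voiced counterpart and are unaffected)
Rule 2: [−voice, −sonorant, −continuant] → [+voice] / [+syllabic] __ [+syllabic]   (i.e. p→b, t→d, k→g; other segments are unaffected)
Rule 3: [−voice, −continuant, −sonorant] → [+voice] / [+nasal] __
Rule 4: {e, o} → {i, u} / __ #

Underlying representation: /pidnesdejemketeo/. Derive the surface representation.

Rule 1 (regressive voicing assimilation): /s/ precedes the voiced obstruent /d/, so it voices to [z] by assimilation. /pidnesdejemketeo/ → pidnezdejemketeo.
Rule 2 (intervocalic voicing): /t/ is a voiceless stop between vowels /e/ and /e/, so it voices to [d]. /pidnezdejemketeo/ → pidnezdejemkedeo.
Rule 3 (post-nasal voicing): /k/ is a voiceless stop immediately after the nasal /m/, so it voices to [g]. /pidnezdejemkedeo/ → pidnezdejemgedeo.
Rule 4 (final vowel raising): /o/ is a mid vowel in word-final position, so it raises to [u]. /pidnezdejemgedeo/ → pidnezdejemgedeu.

pidnezdejemgedeu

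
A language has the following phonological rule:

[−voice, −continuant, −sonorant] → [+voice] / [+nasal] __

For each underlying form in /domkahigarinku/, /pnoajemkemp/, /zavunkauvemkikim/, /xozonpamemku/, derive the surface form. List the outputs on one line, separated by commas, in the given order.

/domkahigarinku/: /k/ is a voiceless stop immediately after the nasal /m/, so it voices to [g]. /k/ is a voiceless stop immediately after the nasal /n/, so it voices to [g]. → [domgahigaringu].
/pnoajemkemp/: /k/ is a voiceless stop immediately after the nasal /m/, so it voices to [g]. /p/ is a voiceless stop immediately after the nasal /m/, so it voices to [b]. → [pnoajemgemb].
/zavunkauvemkikim/: /k/ is a voiceless stop immediately after the nasal /n/, so it voices to [g]. /k/ is a voiceless stop immediately after the nasal /m/, so it voices to [g]. → [zavungauvemgikim].
/xozonpamemku/: /p/ is a voiceless stop immediately after the nasal /n/, so it voices to [b]. /k/ is a voiceless stop immediately after the nasal /m/, so it voices to [g]. → [xozonbamemgu].

domgahigaringu, pnoajemgemb, zavungauvemgikim, xozonbamemgu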